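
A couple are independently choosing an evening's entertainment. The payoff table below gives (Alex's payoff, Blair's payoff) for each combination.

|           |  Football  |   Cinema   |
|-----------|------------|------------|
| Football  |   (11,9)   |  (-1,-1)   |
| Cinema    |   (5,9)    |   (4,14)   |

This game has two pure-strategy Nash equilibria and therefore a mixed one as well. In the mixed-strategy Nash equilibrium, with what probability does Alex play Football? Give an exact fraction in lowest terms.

Alex's mix p on Football must make Blair indifferent between Football and Cinema.
Blair's payoff from Football: 9p + 9(1−p). From Cinema: (-1)p + 14(1−p).
Set equal: 10p = 5(1−p) → p = 5/15 = 1/3.

1/3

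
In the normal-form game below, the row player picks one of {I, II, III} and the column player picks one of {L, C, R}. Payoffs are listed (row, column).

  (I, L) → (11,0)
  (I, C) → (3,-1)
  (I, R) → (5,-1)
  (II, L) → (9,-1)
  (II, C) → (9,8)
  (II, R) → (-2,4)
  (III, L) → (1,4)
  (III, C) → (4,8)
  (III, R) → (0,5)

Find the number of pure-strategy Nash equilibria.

2

(I, L): the row player gets 11 (best alternative 9); the column player gets 0 (best alternative -1). Neither deviates — NE.
(II, C): the row player gets 9 (best alternative 4); the column player gets 8 (best alternative 4). Neither deviates — NE.
(III, R) is not a NE: the row player would switch to I (5 > 0).
No other cell survives both best-response checks, so there are 2 pure NE.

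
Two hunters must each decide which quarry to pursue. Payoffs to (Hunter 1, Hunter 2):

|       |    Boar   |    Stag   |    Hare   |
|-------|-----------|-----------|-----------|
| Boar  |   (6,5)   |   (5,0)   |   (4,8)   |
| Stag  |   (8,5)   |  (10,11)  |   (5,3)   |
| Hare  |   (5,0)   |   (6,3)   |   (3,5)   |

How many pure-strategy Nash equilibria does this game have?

Both Stag: Hunter 1 gets 10 (best alternative 6); Hunter 2 gets 11 (best alternative 5). Neither deviates — NE.
Both Boar is not a NE: Hunter 1 would switch to Stag (8 > 6).
No other cell survives both best-response checks, so there is 1 pure NE.

1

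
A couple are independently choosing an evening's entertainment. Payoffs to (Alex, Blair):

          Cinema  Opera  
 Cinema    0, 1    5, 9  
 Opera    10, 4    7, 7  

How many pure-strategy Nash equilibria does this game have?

1

Both Opera: Alex gets 7 (best alternative 5); Blair gets 7 (best alternative 4). Neither deviates — NE.
Both Cinema is not a NE: Alex would switch to Opera (10 > 0).
No other cell survives both best-response checks, so there is 1 pure NE.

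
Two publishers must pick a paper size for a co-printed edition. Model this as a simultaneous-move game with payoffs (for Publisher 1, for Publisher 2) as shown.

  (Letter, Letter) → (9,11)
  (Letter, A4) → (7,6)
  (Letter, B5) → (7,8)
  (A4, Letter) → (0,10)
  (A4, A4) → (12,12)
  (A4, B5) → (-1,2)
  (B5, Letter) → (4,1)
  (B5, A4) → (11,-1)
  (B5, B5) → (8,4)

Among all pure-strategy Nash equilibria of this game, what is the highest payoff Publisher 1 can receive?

Both Letter is a pure NE (Publisher 1: 9 ≥ 4; Publisher 2: 11 ≥ 8). Publisher 1 gets 9.
Both A4 is a pure NE (Publisher 1: 12 ≥ 11; Publisher 2: 12 ≥ 10). Publisher 1 gets 12.
Both B5 is a pure NE (Publisher 1: 8 ≥ 7; Publisher 2: 4 ≥ 1). Publisher 1 gets 8.
Every other cell has a profitable deviation for at least one player. Highest of {9, 12, 8} is 12.

12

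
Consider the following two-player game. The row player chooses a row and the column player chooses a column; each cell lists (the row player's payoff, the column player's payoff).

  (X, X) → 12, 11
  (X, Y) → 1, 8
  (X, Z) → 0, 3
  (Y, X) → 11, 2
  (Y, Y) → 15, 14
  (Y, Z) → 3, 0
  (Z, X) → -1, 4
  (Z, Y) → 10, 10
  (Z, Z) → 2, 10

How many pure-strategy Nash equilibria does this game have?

2

Both X: the row player gets 12 (best alternative 11); the column player gets 11 (best alternative 8). Neither deviates — NE.
Both Y: the row player gets 15 (best alternative 10); the column player gets 14 (best alternative 2). Neither deviates — NE.
Both Z is not a NE: the row player would switch to Y (3 > 2).
No other cell survives both best-response checks, so there are 2 pure NE.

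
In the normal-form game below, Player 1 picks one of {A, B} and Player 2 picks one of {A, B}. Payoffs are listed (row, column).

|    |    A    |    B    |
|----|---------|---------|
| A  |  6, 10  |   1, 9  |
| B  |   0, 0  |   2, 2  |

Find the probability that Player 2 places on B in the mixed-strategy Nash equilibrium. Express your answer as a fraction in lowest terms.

Player 2's mix q on A must make Player 1 indifferent between A and B.
Player 1's payoff from A: 6q + 1(1−q). From B: 0q + 2(1−q).
Set equal: 6q = 1(1−q) → q = 1/7.
Probability on B is 1 − 1/7 = 6/7.

6/7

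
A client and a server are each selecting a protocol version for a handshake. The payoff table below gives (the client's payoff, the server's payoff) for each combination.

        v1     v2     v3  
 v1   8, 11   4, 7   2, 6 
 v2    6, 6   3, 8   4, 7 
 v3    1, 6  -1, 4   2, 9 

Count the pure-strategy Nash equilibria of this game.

1

Both v1: the client gets 8 (best alternative 6); the server gets 11 (best alternative 7). Neither deviates — NE.
Both v3 is not a NE: the client would switch to v2 (4 > 2).
No other cell survives both best-response checks, so there is 1 pure NE.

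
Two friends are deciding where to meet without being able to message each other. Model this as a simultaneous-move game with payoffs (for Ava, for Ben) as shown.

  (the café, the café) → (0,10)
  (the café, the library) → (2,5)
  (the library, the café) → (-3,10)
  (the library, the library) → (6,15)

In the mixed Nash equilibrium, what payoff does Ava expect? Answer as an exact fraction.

Ben mixes with probability q on the café, chosen so Ava is indifferent: 0q + 2(1−q) = (-3)q + 6(1−q) gives q = 4/7.
Ava's expected payoff (from either row, since indifferent) is 0·4/7 + 2·3/7 = 6/7.

6/7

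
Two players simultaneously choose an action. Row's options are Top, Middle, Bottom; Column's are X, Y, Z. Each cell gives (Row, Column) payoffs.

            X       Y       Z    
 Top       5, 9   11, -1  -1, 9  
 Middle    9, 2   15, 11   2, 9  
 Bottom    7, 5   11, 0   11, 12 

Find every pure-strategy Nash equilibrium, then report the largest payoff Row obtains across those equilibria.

(Middle, Y) is a pure NE (Row: 15 ≥ 11; Column: 11 ≥ 9). Row gets 15.
(Bottom, Z) is a pure NE (Row: 11 ≥ 2; Column: 12 ≥ 5). Row gets 11.
Every other cell has a profitable deviation for at least one player. Highest of {15, 11} is 15.

15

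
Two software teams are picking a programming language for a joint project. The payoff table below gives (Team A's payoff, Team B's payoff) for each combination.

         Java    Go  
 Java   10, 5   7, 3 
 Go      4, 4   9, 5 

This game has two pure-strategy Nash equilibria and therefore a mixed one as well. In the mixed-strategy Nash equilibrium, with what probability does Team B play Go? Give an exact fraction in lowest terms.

3/4

Team B's mix q on Java must make Team A indifferent between Java and Go.
Team A's payoff from Java: 10q + 7(1−q). From Go: 4q + 9(1−q).
Set equal: 6q = 2(1−q) → q = 2/8 = 1/4.
Probability on Go is 1 − 1/4 = 3/4.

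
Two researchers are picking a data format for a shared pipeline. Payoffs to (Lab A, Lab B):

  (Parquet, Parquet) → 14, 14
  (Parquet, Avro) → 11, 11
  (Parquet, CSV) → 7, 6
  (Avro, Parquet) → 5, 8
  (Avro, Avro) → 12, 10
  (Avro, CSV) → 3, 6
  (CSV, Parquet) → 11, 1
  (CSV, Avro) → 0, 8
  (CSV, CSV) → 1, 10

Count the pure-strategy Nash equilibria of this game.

Both Parquet: Lab A gets 14 (best alternative 11); Lab B gets 14 (best alternative 11). Neither deviates — NE.
Both Avro: Lab A gets 12 (best alternative 11); Lab B gets 10 (best alternative 8). Neither deviates — NE.
Both CSV is not a NE: Lab A would switch to Parquet (7 > 1).
No other cell survives both best-response checks, so there are 2 pure NE.

2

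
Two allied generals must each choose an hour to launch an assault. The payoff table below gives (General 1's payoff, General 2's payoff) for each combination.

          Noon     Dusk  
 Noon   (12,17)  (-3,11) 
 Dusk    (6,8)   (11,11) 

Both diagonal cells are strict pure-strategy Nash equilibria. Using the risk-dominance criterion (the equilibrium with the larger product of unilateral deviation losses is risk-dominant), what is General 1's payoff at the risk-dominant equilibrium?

At both Noon: General 1 loses 12 − 6 = 6 by deviating; General 2 loses 17 − 11 = 6. Product = 6·6 = 36.
At both Dusk: General 1 loses 11 − (-3) = 14 by deviating; General 2 loses 11 − 8 = 3. Product = 14·3 = 42.
42 > 36, so both Dusk is risk-dominant. General 1's payoff there is 11.

11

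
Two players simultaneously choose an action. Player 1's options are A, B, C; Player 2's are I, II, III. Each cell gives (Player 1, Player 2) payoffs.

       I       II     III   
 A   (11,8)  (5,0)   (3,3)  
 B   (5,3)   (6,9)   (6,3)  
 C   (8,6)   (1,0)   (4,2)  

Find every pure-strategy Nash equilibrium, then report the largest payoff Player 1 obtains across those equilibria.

(A, I) is a pure NE (Player 1: 11 ≥ 8; Player 2: 8 ≥ 3). Player 1 gets 11.
(B, II) is a pure NE (Player 1: 6 ≥ 5; Player 2: 9 ≥ 3). Player 1 gets 6.
Every other cell has a profitable deviation for at least one player. Highest of {11, 6} is 11.

11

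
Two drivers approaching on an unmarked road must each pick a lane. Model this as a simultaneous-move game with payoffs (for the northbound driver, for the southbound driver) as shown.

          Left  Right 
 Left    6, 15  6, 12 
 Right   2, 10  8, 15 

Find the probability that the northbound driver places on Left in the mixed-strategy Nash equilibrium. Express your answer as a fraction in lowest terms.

5/8

The northbound driver's mix p on Left must make the southbound driver indifferent between Left and Right.
The southbound driver's payoff from Left: 15p + 10(1−p). From Right: 12p + 15(1−p).
Set equal: 3p = 5(1−p) → p = 5/8.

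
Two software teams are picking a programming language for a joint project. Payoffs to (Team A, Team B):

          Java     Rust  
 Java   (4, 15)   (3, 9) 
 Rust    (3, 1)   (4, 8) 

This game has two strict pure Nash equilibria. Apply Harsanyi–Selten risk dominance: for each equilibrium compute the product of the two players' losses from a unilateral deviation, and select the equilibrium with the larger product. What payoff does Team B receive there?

8

At both Java: Team A loses 4 − 3 = 1 by deviating; Team B loses 15 − 9 = 6. Product = 1·6 = 6.
At both Rust: Team A loses 4 − 3 = 1 by deviating; Team B loses 8 − 1 = 7. Product = 1·7 = 7.
7 > 6, so both Rust is risk-dominant. Team B's payoff there is 8.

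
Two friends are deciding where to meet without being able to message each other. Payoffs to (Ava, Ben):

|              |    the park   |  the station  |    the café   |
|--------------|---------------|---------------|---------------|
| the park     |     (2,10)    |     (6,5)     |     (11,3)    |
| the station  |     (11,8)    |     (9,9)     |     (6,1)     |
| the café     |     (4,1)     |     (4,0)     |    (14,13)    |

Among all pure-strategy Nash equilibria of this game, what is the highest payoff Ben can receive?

Both the station is a pure NE (Ava: 9 ≥ 6; Ben: 9 ≥ 8). Ben gets 9.
Both the café is a pure NE (Ava: 14 ≥ 11; Ben: 13 ≥ 1). Ben gets 13.
Every other cell has a profitable deviation for at least one player. Highest of {9, 13} is 13.

13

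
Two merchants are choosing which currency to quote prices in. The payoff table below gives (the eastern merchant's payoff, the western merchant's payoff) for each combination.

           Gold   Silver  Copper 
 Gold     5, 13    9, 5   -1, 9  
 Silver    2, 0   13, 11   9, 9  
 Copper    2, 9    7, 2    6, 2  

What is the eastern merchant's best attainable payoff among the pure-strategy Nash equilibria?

13

Both Gold is a pure NE (the eastern merchant: 5 ≥ 2; the western merchant: 13 ≥ 9). The eastern merchant gets 5.
Both Silver is a pure NE (the eastern merchant: 13 ≥ 9; the western merchant: 11 ≥ 9). The eastern merchant gets 13.
Every other cell has a profitable deviation for at least one player. Highest of {5, 13} is 13.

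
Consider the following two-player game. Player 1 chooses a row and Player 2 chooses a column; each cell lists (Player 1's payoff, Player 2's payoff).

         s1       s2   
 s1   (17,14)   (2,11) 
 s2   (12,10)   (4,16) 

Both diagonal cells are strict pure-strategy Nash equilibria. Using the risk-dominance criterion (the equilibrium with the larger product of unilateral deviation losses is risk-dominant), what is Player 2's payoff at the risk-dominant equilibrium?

At both s1: Player 1 loses 17 − 12 = 5 by deviating; Player 2 loses 14 − 11 = 3. Product = 5·3 = 15.
At both s2: Player 1 loses 4 − 2 = 2 by deviating; Player 2 loses 16 − 10 = 6. Product = 2·6 = 12.
15 > 12, so both s1 is risk-dominant. Player 2's payoff there is 14.

14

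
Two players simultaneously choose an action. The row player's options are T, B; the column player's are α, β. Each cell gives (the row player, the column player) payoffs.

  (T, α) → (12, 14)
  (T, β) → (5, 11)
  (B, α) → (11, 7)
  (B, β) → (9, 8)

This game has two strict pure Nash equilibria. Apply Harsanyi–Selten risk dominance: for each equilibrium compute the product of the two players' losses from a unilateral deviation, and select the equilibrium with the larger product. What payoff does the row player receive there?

9

At (T, α): the row player loses 12 − 11 = 1 by deviating; the column player loses 14 − 11 = 3. Product = 1·3 = 3.
At (B, β): the row player loses 9 − 5 = 4 by deviating; the column player loses 8 − 7 = 1. Product = 4·1 = 4.
4 > 3, so (B, β) is risk-dominant. The row player's payoff there is 9.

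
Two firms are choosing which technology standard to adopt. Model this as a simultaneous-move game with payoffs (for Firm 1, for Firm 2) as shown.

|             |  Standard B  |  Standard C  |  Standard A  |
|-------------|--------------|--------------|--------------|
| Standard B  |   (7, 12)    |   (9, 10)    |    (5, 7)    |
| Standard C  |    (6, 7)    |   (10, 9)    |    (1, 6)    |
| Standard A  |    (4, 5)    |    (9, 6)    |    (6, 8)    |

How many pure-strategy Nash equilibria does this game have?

Both Standard B: Firm 1 gets 7 (best alternative 6); Firm 2 gets 12 (best alternative 10). Neither deviates — NE.
Both Standard C: Firm 1 gets 10 (best alternative 9); Firm 2 gets 9 (best alternative 7). Neither deviates — NE.
Both Standard A: Firm 1 gets 6 (best alternative 5); Firm 2 gets 8 (best alternative 6). Neither deviates — NE.
(Standard A, Standard C) is not a NE: Firm 1 would switch to Standard C (10 > 9).
No other cell survives both best-response checks, so there are 3 pure NE.

3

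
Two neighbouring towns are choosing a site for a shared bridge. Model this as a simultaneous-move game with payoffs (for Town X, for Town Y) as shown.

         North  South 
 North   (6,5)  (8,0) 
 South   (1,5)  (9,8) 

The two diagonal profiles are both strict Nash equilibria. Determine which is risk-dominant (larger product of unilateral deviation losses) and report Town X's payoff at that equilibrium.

At both North: Town X loses 6 − 1 = 5 by deviating; Town Y loses 5 − 0 = 5. Product = 5·5 = 25.
At both South: Town X loses 9 − 8 = 1 by deviating; Town Y loses 8 − 5 = 3. Product = 1·3 = 3.
25 > 3, so both North is risk-dominant. Town X's payoff there is 6.

6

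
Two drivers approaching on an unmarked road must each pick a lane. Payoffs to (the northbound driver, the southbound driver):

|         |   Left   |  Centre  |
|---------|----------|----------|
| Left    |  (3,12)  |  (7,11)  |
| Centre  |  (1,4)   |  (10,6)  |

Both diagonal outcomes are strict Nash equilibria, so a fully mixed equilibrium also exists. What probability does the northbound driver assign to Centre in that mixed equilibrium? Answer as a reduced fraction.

The northbound driver's mix p on Left must make the southbound driver indifferent between Left and Centre.
The southbound driver's payoff from Left: 12p + 4(1−p). From Centre: 11p + 6(1−p).
Set equal: 1p = 2(1−p) → p = 2/3.
Probability on Centre is 1 − 2/3 = 1/3.

1/3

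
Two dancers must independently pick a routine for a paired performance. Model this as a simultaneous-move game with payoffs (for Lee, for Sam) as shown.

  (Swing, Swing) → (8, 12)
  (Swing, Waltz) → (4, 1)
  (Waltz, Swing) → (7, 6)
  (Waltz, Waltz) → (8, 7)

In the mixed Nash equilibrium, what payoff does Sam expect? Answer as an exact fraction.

Lee mixes with probability p on Swing, chosen so Sam is indifferent: 12p + 6(1−p) = 1p + 7(1−p) gives p = 1/12.
Sam's expected payoff is 12·1/12 + 6·11/12 = 13/2.

13/2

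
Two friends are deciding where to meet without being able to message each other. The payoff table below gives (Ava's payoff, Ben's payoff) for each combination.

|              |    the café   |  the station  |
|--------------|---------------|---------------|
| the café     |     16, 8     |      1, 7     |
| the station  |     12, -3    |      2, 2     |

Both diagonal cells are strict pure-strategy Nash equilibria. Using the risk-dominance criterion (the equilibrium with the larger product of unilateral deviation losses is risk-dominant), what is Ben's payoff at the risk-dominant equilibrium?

2

At both the café: Ava loses 16 − 12 = 4 by deviating; Ben loses 8 − 7 = 1. Product = 4·1 = 4.
At both the station: Ava loses 2 − 1 = 1 by deviating; Ben loses 2 − (-3) = 5. Product = 1·5 = 5.
5 > 4, so both the station is risk-dominant. Ben's payoff there is 2.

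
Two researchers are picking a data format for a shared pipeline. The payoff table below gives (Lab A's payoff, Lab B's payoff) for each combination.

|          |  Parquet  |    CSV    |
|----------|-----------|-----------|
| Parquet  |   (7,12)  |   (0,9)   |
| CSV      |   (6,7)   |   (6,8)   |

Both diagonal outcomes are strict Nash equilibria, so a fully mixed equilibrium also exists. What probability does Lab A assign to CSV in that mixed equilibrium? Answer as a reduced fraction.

Lab A's mix p on Parquet must make Lab B indifferent between Parquet and CSV.
Lab B's payoff from Parquet: 12p + 7(1−p). From CSV: 9p + 8(1−p).
Set equal: 3p = 1(1−p) → p = 1/4.
Probability on CSV is 1 − 1/4 = 3/4.

3/4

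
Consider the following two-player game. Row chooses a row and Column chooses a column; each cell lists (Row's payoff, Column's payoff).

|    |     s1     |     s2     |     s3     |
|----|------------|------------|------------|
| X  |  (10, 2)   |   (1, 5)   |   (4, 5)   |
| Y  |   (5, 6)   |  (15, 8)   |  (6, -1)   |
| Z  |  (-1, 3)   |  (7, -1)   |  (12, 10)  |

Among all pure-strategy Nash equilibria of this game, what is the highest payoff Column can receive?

10

(Y, s2) is a pure NE (Row: 15 ≥ 7; Column: 8 ≥ 6). Column gets 8.
(Z, s3) is a pure NE (Row: 12 ≥ 6; Column: 10 ≥ 3). Column gets 10.
Every other cell has a profitable deviation for at least one player. Highest of {8, 10} is 10.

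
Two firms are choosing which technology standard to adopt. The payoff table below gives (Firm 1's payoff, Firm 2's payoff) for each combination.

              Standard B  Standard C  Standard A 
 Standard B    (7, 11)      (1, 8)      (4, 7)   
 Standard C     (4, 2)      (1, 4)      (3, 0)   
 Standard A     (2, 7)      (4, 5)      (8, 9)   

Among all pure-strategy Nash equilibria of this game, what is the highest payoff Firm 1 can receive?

Both Standard B is a pure NE (Firm 1: 7 ≥ 4; Firm 2: 11 ≥ 8). Firm 1 gets 7.
Both Standard A is a pure NE (Firm 1: 8 ≥ 4; Firm 2: 9 ≥ 7). Firm 1 gets 8.
Every other cell has a profitable deviation for at least one player. Highest of {7, 8} is 8.

8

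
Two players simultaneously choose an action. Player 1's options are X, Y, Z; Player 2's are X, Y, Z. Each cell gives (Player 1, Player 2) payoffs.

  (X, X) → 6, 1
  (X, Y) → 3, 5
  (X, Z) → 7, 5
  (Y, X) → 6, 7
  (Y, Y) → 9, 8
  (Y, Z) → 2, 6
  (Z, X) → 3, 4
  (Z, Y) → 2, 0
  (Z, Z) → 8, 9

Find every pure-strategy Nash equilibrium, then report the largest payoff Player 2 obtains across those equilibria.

9

Both Y is a pure NE (Player 1: 9 ≥ 3; Player 2: 8 ≥ 7). Player 2 gets 8.
Both Z is a pure NE (Player 1: 8 ≥ 7; Player 2: 9 ≥ 4). Player 2 gets 9.
Every other cell has a profitable deviation for at least one player. Highest of {8, 9} is 9.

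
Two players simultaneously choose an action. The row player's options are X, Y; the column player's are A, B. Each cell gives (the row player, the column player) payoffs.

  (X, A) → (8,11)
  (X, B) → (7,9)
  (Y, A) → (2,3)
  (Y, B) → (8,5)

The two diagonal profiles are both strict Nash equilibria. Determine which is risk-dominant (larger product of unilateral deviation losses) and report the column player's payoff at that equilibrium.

11

At (X, A): the row player loses 8 − 2 = 6 by deviating; the column player loses 11 − 9 = 2. Product = 6·2 = 12.
At (Y, B): the row player loses 8 − 7 = 1 by deviating; the column player loses 5 − 3 = 2. Product = 1·2 = 2.
12 > 2, so (X, A) is risk-dominant. The column player's payoff there is 11.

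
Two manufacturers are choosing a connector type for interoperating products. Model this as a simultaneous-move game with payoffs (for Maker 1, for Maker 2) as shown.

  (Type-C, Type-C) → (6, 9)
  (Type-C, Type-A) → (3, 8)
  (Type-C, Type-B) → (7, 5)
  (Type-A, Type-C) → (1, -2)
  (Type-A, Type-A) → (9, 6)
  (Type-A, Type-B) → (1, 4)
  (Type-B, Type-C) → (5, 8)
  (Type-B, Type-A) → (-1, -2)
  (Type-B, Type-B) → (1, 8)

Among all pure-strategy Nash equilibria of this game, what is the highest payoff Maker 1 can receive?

9

Both Type-C is a pure NE (Maker 1: 6 ≥ 5; Maker 2: 9 ≥ 8). Maker 1 gets 6.
Both Type-A is a pure NE (Maker 1: 9 ≥ 3; Maker 2: 6 ≥ 4). Maker 1 gets 9.
Every other cell has a profitable deviation for at least one player. Highest of {6, 9} is 9.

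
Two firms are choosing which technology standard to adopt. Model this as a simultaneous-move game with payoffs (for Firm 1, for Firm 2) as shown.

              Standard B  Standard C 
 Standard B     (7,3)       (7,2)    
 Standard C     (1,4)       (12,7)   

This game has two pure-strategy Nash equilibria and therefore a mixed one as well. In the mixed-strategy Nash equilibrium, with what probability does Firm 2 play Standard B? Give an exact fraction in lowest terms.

Firm 2's mix q on Standard B must make Firm 1 indifferent between Standard B and Standard C.
Firm 1's payoff from Standard B: 7q + 7(1−q). From Standard C: 1q + 12(1−q).
Set equal: 6q = 5(1−q) → q = 5/11.

5/11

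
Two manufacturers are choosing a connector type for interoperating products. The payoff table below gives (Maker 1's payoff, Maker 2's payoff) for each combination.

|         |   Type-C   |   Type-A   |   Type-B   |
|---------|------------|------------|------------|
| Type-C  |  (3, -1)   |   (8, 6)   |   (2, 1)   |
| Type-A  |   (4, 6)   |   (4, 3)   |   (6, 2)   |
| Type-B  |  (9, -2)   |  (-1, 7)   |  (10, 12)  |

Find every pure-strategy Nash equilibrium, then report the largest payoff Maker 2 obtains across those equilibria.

(Type-C, Type-A) is a pure NE (Maker 1: 8 ≥ 4; Maker 2: 6 ≥ 1). Maker 2 gets 6.
Both Type-B is a pure NE (Maker 1: 10 ≥ 6; Maker 2: 12 ≥ 7). Maker 2 gets 12.
Every other cell has a profitable deviation for at least one player. Highest of {6, 12} is 12.

12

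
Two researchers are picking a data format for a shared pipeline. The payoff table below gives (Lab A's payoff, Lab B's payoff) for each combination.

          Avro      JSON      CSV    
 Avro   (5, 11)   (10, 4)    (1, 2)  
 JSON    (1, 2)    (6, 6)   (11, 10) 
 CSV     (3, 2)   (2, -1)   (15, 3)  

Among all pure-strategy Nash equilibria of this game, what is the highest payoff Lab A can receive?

15

Both Avro is a pure NE (Lab A: 5 ≥ 3; Lab B: 11 ≥ 4). Lab A gets 5.
Both CSV is a pure NE (Lab A: 15 ≥ 11; Lab B: 3 ≥ 2). Lab A gets 15.
Every other cell has a profitable deviation for at least one player. Highest of {5, 15} is 15.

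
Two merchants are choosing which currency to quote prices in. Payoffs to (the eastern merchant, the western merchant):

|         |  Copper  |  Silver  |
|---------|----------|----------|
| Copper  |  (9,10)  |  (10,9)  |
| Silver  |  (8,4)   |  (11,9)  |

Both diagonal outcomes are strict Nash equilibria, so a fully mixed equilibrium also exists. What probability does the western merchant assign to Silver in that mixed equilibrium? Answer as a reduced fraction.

The western merchant's mix q on Copper must make the eastern merchant indifferent between Copper and Silver.
The eastern merchant's payoff from Copper: 9q + 10(1−q). From Silver: 8q + 11(1−q).
Set equal: 1q = 1(1−q) → q = 1/2.
Probability on Silver is 1 − 1/2 = 1/2.

1/2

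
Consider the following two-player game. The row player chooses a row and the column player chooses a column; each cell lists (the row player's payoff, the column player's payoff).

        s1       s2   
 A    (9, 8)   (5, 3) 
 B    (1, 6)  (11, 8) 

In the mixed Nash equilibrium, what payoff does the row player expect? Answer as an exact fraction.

47/7

The column player mixes with probability q on s1, chosen so the row player is indifferent: 9q + 5(1−q) = 1q + 11(1−q) gives q = 3/7.
The row player's expected payoff (from either row, since indifferent) is 9·3/7 + 5·4/7 = 47/7.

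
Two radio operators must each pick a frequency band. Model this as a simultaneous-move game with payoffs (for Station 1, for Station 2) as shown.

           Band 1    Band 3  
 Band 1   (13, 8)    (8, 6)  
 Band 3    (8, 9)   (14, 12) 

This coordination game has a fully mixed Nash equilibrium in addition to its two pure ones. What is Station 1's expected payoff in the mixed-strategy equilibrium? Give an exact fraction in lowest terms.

118/11

Station 2 mixes with probability q on Band 1, chosen so Station 1 is indifferent: 13q + 8(1−q) = 8q + 14(1−q) gives q = 6/11.
Station 1's expected payoff (from either row, since indifferent) is 13·6/11 + 8·5/11 = 118/11.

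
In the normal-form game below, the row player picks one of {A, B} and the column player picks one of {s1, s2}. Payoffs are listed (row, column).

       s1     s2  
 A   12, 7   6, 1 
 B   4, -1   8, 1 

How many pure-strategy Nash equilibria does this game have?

(A, s1): the row player gets 12 (best alternative 4); the column player gets 7 (best alternative 1). Neither deviates — NE.
(B, s2): the row player gets 8 (best alternative 6); the column player gets 1 (best alternative -1). Neither deviates — NE.
(B, s1) is not a NE: the row player would switch to A (12 > 4).
No other cell survives both best-response checks, so there are 2 pure NE.

2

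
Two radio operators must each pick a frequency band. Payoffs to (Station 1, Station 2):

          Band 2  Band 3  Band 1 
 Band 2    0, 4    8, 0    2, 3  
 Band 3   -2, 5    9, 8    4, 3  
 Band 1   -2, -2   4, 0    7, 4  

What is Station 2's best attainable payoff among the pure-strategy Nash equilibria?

Both Band 2 is a pure NE (Station 1: 0 ≥ -2; Station 2: 4 ≥ 3). Station 2 gets 4.
Both Band 3 is a pure NE (Station 1: 9 ≥ 8; Station 2: 8 ≥ 5). Station 2 gets 8.
Both Band 1 is a pure NE (Station 1: 7 ≥ 4; Station 2: 4 ≥ 0). Station 2 gets 4.
Every other cell has a profitable deviation for at least one player. Highest of {4, 8, 4} is 8.

8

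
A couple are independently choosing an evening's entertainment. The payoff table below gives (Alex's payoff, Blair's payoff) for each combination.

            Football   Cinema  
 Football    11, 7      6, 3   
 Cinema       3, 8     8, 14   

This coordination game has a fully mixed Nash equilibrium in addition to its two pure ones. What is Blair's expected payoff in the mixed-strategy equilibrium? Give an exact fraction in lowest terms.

Alex mixes with probability p on Football, chosen so Blair is indifferent: 7p + 8(1−p) = 3p + 14(1−p) gives p = 3/5.
Blair's expected payoff is 7·3/5 + 8·2/5 = 37/5.

37/5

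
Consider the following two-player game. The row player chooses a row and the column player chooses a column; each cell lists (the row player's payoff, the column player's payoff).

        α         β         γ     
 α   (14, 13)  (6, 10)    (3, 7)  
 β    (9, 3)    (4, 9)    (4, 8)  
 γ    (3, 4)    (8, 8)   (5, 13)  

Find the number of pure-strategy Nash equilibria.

2

Both α: the row player gets 14 (best alternative 9); the column player gets 13 (best alternative 10). Neither deviates — NE.
Both γ: the row player gets 5 (best alternative 4); the column player gets 13 (best alternative 8). Neither deviates — NE.
Both β is not a NE: the row player would switch to γ (8 > 4).
No other cell survives both best-response checks, so there are 2 pure NE.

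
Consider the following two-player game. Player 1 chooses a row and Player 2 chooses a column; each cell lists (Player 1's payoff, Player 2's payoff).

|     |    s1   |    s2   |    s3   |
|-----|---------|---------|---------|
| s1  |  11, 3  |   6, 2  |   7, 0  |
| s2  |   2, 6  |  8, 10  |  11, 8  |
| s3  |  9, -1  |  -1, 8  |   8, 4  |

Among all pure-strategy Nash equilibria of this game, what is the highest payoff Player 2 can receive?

Both s1 is a pure NE (Player 1: 11 ≥ 9; Player 2: 3 ≥ 2). Player 2 gets 3.
Both s2 is a pure NE (Player 1: 8 ≥ 6; Player 2: 10 ≥ 8). Player 2 gets 10.
Every other cell has a profitable deviation for at least one player. Highest of {3, 10} is 10.

10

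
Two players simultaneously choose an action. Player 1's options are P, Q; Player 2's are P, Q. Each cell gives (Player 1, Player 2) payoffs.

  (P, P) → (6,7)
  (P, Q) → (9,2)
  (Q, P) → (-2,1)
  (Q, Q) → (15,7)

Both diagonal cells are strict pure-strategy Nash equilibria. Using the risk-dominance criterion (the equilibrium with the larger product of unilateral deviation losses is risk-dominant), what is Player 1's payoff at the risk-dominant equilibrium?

At both P: Player 1 loses 6 − (-2) = 8 by deviating; Player 2 loses 7 − 2 = 5. Product = 8·5 = 40.
At both Q: Player 1 loses 15 − 9 = 6 by deviating; Player 2 loses 7 − 1 = 6. Product = 6·6 = 36.
40 > 36, so both P is risk-dominant. Player 1's payoff there is 6.

6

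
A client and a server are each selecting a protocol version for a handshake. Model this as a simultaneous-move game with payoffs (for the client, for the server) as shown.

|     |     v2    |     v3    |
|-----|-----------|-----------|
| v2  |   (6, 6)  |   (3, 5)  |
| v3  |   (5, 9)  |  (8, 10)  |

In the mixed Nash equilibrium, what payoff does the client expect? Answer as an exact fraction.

11/2

The server mixes with probability q on v2, chosen so the client is indifferent: 6q + 3(1−q) = 5q + 8(1−q) gives q = 5/6.
The client's expected payoff (from either row, since indifferent) is 6·5/6 + 3·1/6 = 11/2.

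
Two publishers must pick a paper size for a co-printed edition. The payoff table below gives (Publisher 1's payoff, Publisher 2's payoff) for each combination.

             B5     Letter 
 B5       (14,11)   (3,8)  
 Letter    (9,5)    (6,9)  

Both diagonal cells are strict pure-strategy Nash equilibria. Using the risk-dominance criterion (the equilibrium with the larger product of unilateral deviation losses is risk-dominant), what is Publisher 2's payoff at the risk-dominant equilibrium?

11

At both B5: Publisher 1 loses 14 − 9 = 5 by deviating; Publisher 2 loses 11 − 8 = 3. Product = 5·3 = 15.
At both Letter: Publisher 1 loses 6 − 3 = 3 by deviating; Publisher 2 loses 9 − 5 = 4. Product = 3·4 = 12.
15 > 12, so both B5 is risk-dominant. Publisher 2's payoff there is 11.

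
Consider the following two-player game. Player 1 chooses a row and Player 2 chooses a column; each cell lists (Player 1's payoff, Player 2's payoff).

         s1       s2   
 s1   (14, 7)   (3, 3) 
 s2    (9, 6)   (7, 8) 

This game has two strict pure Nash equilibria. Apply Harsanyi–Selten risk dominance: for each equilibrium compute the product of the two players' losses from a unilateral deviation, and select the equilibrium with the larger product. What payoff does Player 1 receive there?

At both s1: Player 1 loses 14 − 9 = 5 by deviating; Player 2 loses 7 − 3 = 4. Product = 5·4 = 20.
At both s2: Player 1 loses 7 − 3 = 4 by deviating; Player 2 loses 8 − 6 = 2. Product = 4·2 = 8.
20 > 8, so both s1 is risk-dominant. Player 1's payoff there is 14.

14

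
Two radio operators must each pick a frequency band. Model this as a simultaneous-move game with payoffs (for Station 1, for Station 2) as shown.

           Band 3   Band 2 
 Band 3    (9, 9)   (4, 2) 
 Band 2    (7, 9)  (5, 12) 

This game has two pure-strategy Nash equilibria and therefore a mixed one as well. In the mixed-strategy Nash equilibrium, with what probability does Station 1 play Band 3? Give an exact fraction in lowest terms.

3/10

Station 1's mix p on Band 3 must make Station 2 indifferent between Band 3 and Band 2.
Station 2's payoff from Band 3: 9p + 9(1−p). From Band 2: 2p + 12(1−p).
Set equal: 7p = 3(1−p) → p = 3/10.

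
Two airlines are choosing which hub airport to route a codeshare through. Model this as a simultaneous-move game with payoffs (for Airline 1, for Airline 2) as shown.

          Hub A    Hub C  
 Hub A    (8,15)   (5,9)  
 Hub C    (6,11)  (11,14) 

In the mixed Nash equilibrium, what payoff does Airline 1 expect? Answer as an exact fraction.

Airline 2 mixes with probability q on Hub A, chosen so Airline 1 is indifferent: 8q + 5(1−q) = 6q + 11(1−q) gives q = 3/4.
Airline 1's expected payoff (from either row, since indifferent) is 8·3/4 + 5·1/4 = 29/4.

29/4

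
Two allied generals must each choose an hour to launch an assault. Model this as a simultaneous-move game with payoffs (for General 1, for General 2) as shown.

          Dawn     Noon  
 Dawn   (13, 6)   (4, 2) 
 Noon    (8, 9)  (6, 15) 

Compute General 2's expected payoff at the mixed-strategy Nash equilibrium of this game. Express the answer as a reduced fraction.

General 1 mixes with probability p on Dawn, chosen so General 2 is indifferent: 6p + 9(1−p) = 2p + 15(1−p) gives p = 3/5.
General 2's expected payoff is 6·3/5 + 9·2/5 = 36/5.

36/5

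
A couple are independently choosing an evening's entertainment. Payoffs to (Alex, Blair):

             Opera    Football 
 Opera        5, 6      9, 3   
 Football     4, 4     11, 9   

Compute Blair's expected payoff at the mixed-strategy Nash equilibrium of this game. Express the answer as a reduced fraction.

21/4

Alex mixes with probability p on Opera, chosen so Blair is indifferent: 6p + 4(1−p) = 3p + 9(1−p) gives p = 5/8.
Blair's expected payoff is 6·5/8 + 4·3/8 = 21/4.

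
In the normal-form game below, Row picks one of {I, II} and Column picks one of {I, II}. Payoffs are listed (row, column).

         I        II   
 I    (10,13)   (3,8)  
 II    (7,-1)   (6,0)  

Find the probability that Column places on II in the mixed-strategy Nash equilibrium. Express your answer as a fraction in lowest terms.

1/2

Column's mix q on I must make Row indifferent between I and II.
Row's payoff from I: 10q + 3(1−q). From II: 7q + 6(1−q).
Set equal: 3q = 3(1−q) → q = 3/6 = 1/2.
Probability on II is 1 − 1/2 = 1/2.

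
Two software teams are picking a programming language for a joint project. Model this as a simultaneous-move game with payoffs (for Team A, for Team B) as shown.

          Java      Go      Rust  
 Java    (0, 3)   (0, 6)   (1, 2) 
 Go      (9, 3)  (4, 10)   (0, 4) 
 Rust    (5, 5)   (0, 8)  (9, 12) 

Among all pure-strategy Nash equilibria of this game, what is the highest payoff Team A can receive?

9

Both Go is a pure NE (Team A: 4 ≥ 0; Team B: 10 ≥ 4). Team A gets 4.
Both Rust is a pure NE (Team A: 9 ≥ 1; Team B: 12 ≥ 8). Team A gets 9.
Every other cell has a profitable deviation for at least one player. Highest of {4, 9} is 9.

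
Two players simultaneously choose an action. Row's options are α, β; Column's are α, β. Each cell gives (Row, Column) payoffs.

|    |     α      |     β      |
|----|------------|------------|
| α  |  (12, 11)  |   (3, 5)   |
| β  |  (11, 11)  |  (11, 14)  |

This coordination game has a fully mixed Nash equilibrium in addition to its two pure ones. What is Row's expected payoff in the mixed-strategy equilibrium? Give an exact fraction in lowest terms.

11

Column mixes with probability q on α, chosen so Row is indifferent: 12q + 3(1−q) = 11q + 11(1−q) gives q = 8/9.
Row's expected payoff (from either row, since indifferent) is 12·8/9 + 3·1/9 = 11.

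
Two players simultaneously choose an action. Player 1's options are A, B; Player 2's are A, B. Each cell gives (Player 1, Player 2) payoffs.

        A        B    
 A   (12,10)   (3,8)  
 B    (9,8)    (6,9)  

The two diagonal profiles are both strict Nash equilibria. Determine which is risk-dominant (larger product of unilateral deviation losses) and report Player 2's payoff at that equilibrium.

At both A: Player 1 loses 12 − 9 = 3 by deviating; Player 2 loses 10 − 8 = 2. Product = 3·2 = 6.
At both B: Player 1 loses 6 − 3 = 3 by deviating; Player 2 loses 9 − 8 = 1. Product = 3·1 = 3.
6 > 3, so both A is risk-dominant. Player 2's payoff there is 10.

10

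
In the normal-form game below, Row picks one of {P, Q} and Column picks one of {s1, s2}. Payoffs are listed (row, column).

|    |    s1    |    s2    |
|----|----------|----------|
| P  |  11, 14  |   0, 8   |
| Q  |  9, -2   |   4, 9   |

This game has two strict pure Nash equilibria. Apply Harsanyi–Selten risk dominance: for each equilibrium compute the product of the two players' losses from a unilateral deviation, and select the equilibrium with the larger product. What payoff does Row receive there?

At (P, s1): Row loses 11 − 9 = 2 by deviating; Column loses 14 − 8 = 6. Product = 2·6 = 12.
At (Q, s2): Row loses 4 − 0 = 4 by deviating; Column loses 9 − (-2) = 11. Product = 4·11 = 44.
44 > 12, so (Q, s2) is risk-dominant. Row's payoff there is 4.

4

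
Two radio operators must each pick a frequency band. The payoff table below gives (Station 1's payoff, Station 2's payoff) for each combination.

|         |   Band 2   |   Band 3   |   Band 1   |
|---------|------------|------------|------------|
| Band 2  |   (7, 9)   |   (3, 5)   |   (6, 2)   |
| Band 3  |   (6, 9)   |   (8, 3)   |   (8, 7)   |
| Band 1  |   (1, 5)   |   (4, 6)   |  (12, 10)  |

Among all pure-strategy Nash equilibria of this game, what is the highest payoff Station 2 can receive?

Both Band 2 is a pure NE (Station 1: 7 ≥ 6; Station 2: 9 ≥ 5). Station 2 gets 9.
Both Band 1 is a pure NE (Station 1: 12 ≥ 8; Station 2: 10 ≥ 6). Station 2 gets 10.
Every other cell has a profitable deviation for at least one player. Highest of {9, 10} is 10.

10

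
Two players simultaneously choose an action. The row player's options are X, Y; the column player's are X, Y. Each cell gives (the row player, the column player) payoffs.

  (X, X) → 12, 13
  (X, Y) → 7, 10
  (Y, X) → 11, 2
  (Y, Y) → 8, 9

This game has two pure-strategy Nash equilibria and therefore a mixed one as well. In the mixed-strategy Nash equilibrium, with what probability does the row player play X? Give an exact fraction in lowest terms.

The row player's mix p on X must make the column player indifferent between X and Y.
The column player's payoff from X: 13p + 2(1−p). From Y: 10p + 9(1−p).
Set equal: 3p = 7(1−p) → p = 7/10.

7/10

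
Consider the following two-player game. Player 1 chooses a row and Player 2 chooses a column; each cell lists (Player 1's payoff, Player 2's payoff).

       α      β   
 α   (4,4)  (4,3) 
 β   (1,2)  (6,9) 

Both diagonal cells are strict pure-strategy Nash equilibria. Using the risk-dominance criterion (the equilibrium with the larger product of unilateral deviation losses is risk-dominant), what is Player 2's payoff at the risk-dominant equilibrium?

9

At both α: Player 1 loses 4 − 1 = 3 by deviating; Player 2 loses 4 − 3 = 1. Product = 3·1 = 3.
At both β: Player 1 loses 6 − 4 = 2 by deviating; Player 2 loses 9 − 2 = 7. Product = 2·7 = 14.
14 > 3, so both β is risk-dominant. Player 2's payoff there is 9.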